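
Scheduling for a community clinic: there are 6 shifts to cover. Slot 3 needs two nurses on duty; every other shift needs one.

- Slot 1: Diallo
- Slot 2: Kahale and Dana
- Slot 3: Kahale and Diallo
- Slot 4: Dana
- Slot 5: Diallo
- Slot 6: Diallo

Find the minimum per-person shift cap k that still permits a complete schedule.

4

With 3 nurses and 7 worker-slots to fill, someone must work at least ⌈7/3⌉ = 3 shifts, so k ≥ 3.
k = 3 fails: Shifts {Slot 1, Slot 3, Slot 5, Slot 6} need 5 worker-slots in total, but the nurses available for any of those shifts (Kahale and Diallo) can supply at most 4 among them. So no valid schedule exists.
k = 4 works: Slot 1→Diallo, Slot 2→Kahale, Slot 3→Kahale+Diallo, Slot 4→Dana, Slot 5→Diallo, Slot 6→Diallo.
Loads: Kahale 2, Diallo 4, Dana 1 — all ≤ 4.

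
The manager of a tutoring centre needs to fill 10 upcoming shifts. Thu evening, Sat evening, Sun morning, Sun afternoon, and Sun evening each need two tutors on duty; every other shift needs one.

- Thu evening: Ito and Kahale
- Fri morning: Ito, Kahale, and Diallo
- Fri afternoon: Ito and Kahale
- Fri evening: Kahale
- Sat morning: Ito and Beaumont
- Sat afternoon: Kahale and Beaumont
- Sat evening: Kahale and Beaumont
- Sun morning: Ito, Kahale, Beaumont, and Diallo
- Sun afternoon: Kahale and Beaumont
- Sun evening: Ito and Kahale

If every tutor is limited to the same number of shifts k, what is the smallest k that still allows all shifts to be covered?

With 4 tutors and 15 worker-slots to fill, someone must work at least ⌈15/4⌉ = 4 shifts, so k ≥ 4.
k = 4 fails: Shifts {Thu evening, Fri evening, Sat evening, Sun afternoon, Sun evening} need 9 worker-slots in total, but the tutors available for any of those shifts (Ito, Kahale, and Beaumont) can supply at most 8 among them. So no valid schedule exists.
k = 5 works: Thu evening→Ito+Kahale, Fri morning→Ito, Fri afternoon→Ito, Fri evening→Kahale, Sat morning→Ito, Sat afternoon→Beaumont, Sat evening→Kahale+Beaumont, Sun morning→Beaumont+Diallo, Sun afternoon→Kahale+Beaumont, Sun evening→Ito+Kahale.
Loads: Ito 5, Kahale 5, Beaumont 4, Diallo 1 — all ≤ 5.

5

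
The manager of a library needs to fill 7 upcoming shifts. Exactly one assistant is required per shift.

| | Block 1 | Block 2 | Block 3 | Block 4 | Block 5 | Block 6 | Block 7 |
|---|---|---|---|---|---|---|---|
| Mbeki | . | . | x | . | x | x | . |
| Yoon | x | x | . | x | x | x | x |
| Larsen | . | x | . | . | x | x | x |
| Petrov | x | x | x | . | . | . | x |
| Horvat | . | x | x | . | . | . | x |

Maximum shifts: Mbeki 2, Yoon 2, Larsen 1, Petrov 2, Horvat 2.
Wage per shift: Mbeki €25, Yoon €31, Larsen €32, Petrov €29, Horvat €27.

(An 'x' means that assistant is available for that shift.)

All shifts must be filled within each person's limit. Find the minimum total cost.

€193

Block 4 can only be covered by Yoon, so that assignment is forced.
Picking the cheapest available assistant for each shift independently would cost €189, but that ignores the shift limits.
An optimal schedule: Block 1→Petrov, Block 2→Horvat, Block 3→Horvat, Block 4→Yoon, Block 5→Mbeki, Block 6→Mbeki, Block 7→Petrov.
Total: 29 + 27 + 27 + 31 + 25 + 25 + 29 = €193.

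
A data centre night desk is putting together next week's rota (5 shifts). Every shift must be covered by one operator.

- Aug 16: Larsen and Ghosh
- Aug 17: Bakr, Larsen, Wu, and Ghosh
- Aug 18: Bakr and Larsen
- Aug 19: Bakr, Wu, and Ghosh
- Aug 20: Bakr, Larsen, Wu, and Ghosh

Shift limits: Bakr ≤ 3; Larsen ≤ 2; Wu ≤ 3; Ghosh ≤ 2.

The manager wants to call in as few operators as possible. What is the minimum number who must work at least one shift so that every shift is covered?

2

5 slots to fill and no one can take more than 3, so at least ⌈5/3⌉ = 2 operators are needed.
Bakr and Larsen alone can cover everything: Aug 16→Larsen, Aug 17→Bakr, Aug 18→Bakr, Aug 19→Bakr, Aug 20→Larsen.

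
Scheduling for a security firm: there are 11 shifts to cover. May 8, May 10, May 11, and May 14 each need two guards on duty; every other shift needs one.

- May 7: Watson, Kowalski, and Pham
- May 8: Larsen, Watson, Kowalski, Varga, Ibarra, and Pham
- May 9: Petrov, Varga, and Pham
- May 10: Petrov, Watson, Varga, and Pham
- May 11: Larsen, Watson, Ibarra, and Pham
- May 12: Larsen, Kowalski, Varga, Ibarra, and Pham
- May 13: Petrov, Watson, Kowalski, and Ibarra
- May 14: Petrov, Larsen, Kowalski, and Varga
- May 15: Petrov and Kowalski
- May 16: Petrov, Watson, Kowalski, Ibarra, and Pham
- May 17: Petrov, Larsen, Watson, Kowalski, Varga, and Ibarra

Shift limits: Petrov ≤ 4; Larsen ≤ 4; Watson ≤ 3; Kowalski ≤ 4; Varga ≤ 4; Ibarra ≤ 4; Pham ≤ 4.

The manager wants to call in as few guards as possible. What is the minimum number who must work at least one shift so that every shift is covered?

4

15 slots to fill and no one can take more than 4, so at least ⌈15/4⌉ = 4 guards are needed.
Petrov, Larsen, Watson, and Kowalski alone can cover everything: May 7→Watson, May 8→Larsen+Kowalski, May 9→Petrov, May 10→Petrov+Watson, May 11→Larsen+Watson, May 12→Larsen, May 13→Petrov, May 14→Larsen+Kowalski, May 15→Petrov, May 16→Kowalski, May 17→Kowalski.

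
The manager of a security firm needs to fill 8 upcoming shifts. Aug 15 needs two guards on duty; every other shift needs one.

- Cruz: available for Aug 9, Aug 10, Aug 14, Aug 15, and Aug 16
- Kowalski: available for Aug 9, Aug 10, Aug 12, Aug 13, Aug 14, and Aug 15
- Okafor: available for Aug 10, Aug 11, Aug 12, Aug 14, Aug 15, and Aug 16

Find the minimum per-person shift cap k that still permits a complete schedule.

3

With 3 guards and 9 worker-slots to fill, someone must work at least ⌈9/3⌉ = 3 shifts, so k ≥ 3.
k = 3 works: Aug 9→Cruz, Aug 10→Cruz, Aug 11→Okafor, Aug 12→Kowalski, Aug 13→Kowalski, Aug 14→Okafor, Aug 15→Kowalski+Okafor, Aug 16→Cruz.
Loads: Cruz 3, Kowalski 3, Okafor 3 — all ≤ 3.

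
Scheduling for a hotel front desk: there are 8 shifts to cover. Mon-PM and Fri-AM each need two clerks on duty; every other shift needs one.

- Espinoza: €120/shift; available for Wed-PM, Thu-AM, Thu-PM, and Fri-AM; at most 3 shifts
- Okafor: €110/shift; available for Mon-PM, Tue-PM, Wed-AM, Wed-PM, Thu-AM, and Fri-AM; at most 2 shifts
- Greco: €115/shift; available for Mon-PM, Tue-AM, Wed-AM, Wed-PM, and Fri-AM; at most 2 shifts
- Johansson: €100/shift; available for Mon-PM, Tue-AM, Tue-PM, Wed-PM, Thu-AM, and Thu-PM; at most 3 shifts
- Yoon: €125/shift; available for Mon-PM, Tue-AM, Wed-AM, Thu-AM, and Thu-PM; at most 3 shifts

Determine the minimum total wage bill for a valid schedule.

€1110

Picking the cheapest available clerk for each shift independently would cost €1045, but that ignores the shift limits.
An optimal schedule: Mon-PM→Okafor+Greco, Tue-AM→Johansson, Tue-PM→Johansson, Wed-AM→Okafor, Wed-PM→Espinoza, Thu-AM→Espinoza, Thu-PM→Johansson, Fri-AM→Greco+Espinoza.
Total: 110 + 115 + 100 + 100 + 110 + 120 + 120 + 100 + 115 + 120 = €1110.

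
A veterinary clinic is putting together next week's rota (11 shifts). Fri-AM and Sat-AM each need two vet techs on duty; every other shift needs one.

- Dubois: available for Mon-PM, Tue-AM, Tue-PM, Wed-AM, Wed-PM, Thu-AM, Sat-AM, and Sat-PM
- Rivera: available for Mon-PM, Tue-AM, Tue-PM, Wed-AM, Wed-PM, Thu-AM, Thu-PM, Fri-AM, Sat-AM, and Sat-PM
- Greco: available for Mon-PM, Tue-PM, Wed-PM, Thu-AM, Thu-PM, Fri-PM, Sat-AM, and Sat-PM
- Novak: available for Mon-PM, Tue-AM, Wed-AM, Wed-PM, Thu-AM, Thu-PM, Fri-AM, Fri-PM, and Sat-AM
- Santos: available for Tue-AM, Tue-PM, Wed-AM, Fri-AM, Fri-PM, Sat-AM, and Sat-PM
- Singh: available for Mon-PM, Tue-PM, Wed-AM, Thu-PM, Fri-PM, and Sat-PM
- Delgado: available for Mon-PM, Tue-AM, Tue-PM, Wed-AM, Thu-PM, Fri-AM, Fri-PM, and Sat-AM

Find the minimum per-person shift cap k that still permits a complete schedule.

With 7 vet techs and 13 worker-slots to fill, someone must work at least ⌈13/7⌉ = 2 shifts, so k ≥ 2.
k = 2 works: Mon-PM→Novak, Tue-AM→Rivera, Tue-PM→Santos, Wed-AM→Singh, Wed-PM→Dubois, Thu-AM→Dubois, Thu-PM→Rivera, Fri-AM→Novak+Delgado, Fri-PM→Greco, Sat-AM→Santos+Delgado, Sat-PM→Greco.
Loads: Dubois 2, Rivera 2, Greco 2, Novak 2, Santos 2, Singh 1, Delgado 2 — all ≤ 2.

2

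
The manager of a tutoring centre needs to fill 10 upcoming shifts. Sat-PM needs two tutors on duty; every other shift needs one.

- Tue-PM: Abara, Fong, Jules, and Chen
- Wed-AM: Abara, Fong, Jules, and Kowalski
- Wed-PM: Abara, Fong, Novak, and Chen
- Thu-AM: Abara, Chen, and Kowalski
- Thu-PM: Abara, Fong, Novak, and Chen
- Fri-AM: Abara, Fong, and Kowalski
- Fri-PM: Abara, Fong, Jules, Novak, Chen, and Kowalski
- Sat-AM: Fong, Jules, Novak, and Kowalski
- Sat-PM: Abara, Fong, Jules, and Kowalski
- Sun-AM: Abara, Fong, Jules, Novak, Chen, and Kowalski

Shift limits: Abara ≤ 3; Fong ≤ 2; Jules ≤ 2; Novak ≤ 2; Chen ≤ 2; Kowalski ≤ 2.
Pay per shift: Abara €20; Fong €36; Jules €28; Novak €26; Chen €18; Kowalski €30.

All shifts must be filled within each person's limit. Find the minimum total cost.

€264

Picking the cheapest available tutor for each shift independently would cost €222, but that ignores the shift limits.
An optimal schedule: Tue-PM→Chen, Wed-AM→Abara, Wed-PM→Abara, Thu-AM→Chen, Thu-PM→Novak, Fri-AM→Abara, Fri-PM→Jules, Sat-AM→Novak, Sat-PM→Jules+Kowalski, Sun-AM→Kowalski.
Total: 18 + 20 + 20 + 18 + 26 + 20 + 28 + 26 + 28 + 30 + 30 = €264.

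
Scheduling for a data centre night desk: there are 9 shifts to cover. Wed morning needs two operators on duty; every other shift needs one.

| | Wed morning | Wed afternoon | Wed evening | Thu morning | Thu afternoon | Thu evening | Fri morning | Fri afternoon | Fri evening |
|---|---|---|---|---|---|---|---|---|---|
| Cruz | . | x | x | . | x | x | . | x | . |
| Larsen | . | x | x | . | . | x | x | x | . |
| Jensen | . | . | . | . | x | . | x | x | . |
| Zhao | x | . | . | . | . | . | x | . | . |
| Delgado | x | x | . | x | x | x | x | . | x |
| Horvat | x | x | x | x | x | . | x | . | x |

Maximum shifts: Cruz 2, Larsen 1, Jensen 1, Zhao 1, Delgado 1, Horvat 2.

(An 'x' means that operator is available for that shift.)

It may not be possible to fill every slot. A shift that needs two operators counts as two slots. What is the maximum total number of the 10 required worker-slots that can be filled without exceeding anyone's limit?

Total capacity across all operators is 2+1+1+1+1+2 = 8, and 10 slots are needed, so at most 8 can be filled.
An assignment achieving 8: Wed morning→Zhao+Horvat, Wed evening→Cruz, Thu morning→Delgado, Thu afternoon→Jensen, Thu evening→Cruz, Fri afternoon→Larsen, Fri evening→Horvat.
Loads: Cruz 2/2, Larsen 1/1, Jensen 1/1, Zhao 1/1, Delgado 1/1, Horvat 2/2.

8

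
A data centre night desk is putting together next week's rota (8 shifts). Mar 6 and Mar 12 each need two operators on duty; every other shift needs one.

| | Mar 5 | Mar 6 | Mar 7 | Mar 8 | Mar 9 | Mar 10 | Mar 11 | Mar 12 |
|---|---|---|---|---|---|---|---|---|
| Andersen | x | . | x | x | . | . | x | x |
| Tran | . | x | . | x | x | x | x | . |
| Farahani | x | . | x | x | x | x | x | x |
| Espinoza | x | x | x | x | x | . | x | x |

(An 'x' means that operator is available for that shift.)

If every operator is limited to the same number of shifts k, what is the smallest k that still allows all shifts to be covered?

3

With 4 operators and 10 worker-slots to fill, someone must work at least ⌈10/4⌉ = 3 shifts, so k ≥ 3.
k = 3 works: Mar 5→Andersen, Mar 6→Tran+Espinoza, Mar 7→Andersen, Mar 8→Farahani, Mar 9→Tran, Mar 10→Tran, Mar 11→Farahani, Mar 12→Andersen+Farahani.
Loads: Andersen 3, Tran 3, Farahani 3, Espinoza 1 — all ≤ 3.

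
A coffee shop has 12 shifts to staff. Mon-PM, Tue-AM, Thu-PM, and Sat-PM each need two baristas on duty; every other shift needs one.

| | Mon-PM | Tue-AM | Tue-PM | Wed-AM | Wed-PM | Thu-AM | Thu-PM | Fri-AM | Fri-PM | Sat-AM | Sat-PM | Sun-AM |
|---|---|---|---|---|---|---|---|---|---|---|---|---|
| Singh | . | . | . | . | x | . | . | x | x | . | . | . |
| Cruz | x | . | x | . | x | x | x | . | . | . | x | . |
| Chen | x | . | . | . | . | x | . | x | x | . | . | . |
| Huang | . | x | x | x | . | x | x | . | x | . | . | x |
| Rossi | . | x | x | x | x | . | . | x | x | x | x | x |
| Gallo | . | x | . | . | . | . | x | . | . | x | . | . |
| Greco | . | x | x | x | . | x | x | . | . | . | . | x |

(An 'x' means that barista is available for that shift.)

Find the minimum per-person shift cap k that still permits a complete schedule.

With 7 baristas and 16 worker-slots to fill, someone must work at least ⌈16/7⌉ = 3 shifts, so k ≥ 3.
k = 3 works: Mon-PM→Cruz+Chen, Tue-AM→Huang+Rossi, Tue-PM→Cruz, Wed-AM→Huang, Wed-PM→Singh, Thu-AM→Chen, Thu-PM→Gallo+Greco, Fri-AM→Singh, Fri-PM→Singh, Sat-AM→Rossi, Sat-PM→Cruz+Rossi, Sun-AM→Huang.
Loads: Singh 3, Cruz 3, Chen 2, Huang 3, Rossi 3, Gallo 1, Greco 1 — all ≤ 3.

3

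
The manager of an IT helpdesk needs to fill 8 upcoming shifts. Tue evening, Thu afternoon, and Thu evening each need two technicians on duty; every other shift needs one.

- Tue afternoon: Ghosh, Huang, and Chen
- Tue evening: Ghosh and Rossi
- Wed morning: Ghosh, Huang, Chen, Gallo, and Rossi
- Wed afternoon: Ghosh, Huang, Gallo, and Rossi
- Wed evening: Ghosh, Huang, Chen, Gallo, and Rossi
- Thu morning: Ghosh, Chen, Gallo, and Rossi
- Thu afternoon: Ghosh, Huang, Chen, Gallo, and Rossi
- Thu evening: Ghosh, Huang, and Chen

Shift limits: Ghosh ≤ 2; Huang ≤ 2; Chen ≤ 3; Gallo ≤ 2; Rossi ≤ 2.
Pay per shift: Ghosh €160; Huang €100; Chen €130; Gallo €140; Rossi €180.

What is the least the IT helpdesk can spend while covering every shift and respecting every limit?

€1550

Tue evening can only be covered by Ghosh and Rossi, so that assignment is forced.
Picking the cheapest available technician for each shift independently would cost €1330, but that ignores the shift limits.
An optimal schedule: Tue afternoon→Ghosh, Tue evening→Ghosh+Rossi, Wed morning→Chen, Wed afternoon→Huang, Wed evening→Gallo, Thu morning→Chen, Thu afternoon→Gallo+Rossi, Thu evening→Huang+Chen.
Total: 160 + 160 + 180 + 130 + 100 + 140 + 130 + 140 + 180 + 100 + 130 = €1550.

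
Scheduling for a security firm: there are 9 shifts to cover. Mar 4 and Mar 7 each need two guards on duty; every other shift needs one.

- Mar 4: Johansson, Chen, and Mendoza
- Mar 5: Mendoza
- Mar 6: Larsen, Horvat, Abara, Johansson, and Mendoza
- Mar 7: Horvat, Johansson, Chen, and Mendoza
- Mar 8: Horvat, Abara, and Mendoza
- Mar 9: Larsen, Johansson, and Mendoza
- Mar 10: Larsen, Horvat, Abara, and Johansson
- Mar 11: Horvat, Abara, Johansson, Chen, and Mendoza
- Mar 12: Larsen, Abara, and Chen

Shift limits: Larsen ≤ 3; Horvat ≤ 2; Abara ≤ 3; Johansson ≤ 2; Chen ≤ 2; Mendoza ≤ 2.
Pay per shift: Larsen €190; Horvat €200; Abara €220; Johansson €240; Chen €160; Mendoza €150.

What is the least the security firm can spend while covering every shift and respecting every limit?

€2030

Mar 5 can only be covered by Mendoza, so that assignment is forced.
Picking the cheapest available guard for each shift independently would cost €1720, but that ignores the shift limits.
An optimal schedule: Mar 4→Mendoza+Chen, Mar 5→Mendoza, Mar 6→Abara, Mar 7→Chen+Horvat, Mar 8→Horvat, Mar 9→Larsen, Mar 10→Larsen, Mar 11→Abara, Mar 12→Larsen.
Total: 150 + 160 + 150 + 220 + 160 + 200 + 200 + 190 + 190 + 220 + 190 = €2030.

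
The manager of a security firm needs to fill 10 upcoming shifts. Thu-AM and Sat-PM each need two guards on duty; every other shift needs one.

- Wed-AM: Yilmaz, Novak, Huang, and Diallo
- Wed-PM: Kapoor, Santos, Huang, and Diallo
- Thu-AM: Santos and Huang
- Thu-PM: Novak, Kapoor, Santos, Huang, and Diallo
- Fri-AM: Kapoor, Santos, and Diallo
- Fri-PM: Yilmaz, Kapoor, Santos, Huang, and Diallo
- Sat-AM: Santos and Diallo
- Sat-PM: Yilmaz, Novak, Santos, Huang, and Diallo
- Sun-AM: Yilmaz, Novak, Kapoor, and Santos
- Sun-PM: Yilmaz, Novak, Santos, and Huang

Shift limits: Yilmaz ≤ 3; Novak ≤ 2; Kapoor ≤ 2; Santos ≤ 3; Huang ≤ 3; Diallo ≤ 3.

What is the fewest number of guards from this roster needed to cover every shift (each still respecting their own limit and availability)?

12 slots to fill and no one can take more than 3, so at least ⌈12/3⌉ = 4 guards are needed.
Yilmaz, Santos, Huang, and Diallo alone can cover everything: Wed-AM→Yilmaz, Wed-PM→Huang, Thu-AM→Santos+Huang, Thu-PM→Diallo, Fri-AM→Santos, Fri-PM→Diallo, Sat-AM→Santos, Sat-PM→Huang+Diallo, Sun-AM→Yilmaz, Sun-PM→Yilmaz.

4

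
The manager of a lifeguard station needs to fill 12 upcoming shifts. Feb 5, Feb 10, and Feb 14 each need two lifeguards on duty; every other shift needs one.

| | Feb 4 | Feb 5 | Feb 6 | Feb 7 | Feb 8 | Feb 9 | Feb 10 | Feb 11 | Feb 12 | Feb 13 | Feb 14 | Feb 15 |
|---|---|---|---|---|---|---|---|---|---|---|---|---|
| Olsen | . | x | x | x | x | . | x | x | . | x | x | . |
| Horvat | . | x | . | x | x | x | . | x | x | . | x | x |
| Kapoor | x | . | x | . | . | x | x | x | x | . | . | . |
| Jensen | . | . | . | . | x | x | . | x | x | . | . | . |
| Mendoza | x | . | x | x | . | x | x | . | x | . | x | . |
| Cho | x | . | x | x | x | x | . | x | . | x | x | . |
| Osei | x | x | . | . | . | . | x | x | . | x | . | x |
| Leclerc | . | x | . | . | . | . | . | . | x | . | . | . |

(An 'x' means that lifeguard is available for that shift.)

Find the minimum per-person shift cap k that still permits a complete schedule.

2

With 8 lifeguards and 15 worker-slots to fill, someone must work at least ⌈15/8⌉ = 2 shifts, so k ≥ 2.
k = 2 works: Feb 4→Kapoor, Feb 5→Osei+Leclerc, Feb 6→Olsen, Feb 7→Horvat, Feb 8→Jensen, Feb 9→Kapoor, Feb 10→Mendoza+Osei, Feb 11→Cho, Feb 12→Jensen, Feb 13→Olsen, Feb 14→Mendoza+Cho, Feb 15→Horvat.
Loads: Olsen 2, Horvat 2, Kapoor 2, Jensen 2, Mendoza 2, Cho 2, Osei 2, Leclerc 1 — all ≤ 2.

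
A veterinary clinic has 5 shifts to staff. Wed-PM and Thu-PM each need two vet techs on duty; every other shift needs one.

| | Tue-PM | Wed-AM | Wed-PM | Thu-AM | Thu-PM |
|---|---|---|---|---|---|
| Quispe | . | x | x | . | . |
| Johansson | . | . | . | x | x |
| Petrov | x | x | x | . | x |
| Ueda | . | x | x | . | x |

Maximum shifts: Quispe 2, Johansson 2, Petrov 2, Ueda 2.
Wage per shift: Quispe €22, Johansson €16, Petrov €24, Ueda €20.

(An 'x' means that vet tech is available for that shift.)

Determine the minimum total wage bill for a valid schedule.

€140

Tue-PM can only be covered by Petrov, so that assignment is forced.
Thu-AM can only be covered by Johansson, so that assignment is forced.
Picking the cheapest available vet tech for each shift independently would cost €138, but that ignores the shift limits.
An optimal schedule: Tue-PM→Petrov, Wed-AM→Quispe, Wed-PM→Ueda+Quispe, Thu-AM→Johansson, Thu-PM→Johansson+Ueda.
Total: 24 + 22 + 20 + 22 + 16 + 16 + 20 = €140.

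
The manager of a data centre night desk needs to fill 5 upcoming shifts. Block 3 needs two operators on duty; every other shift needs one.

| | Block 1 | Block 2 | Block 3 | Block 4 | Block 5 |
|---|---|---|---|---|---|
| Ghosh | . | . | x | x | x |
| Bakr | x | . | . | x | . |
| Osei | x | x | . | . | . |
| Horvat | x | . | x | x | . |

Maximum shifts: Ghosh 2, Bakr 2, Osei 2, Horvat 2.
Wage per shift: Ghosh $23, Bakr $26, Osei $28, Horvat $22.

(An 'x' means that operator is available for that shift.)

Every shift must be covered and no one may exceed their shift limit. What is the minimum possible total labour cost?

Block 2 can only be covered by Osei, so that assignment is forced.
Block 3 can only be covered by Ghosh and Horvat, so that assignment is forced.
Block 5 can only be covered by Ghosh, so that assignment is forced.
Picking the cheapest available operator for each shift independently would cost $140, but that ignores the shift limits.
An optimal schedule: Block 1→Horvat, Block 2→Osei, Block 3→Horvat+Ghosh, Block 4→Bakr, Block 5→Ghosh.
Total: 22 + 28 + 22 + 23 + 26 + 23 = $144.

$144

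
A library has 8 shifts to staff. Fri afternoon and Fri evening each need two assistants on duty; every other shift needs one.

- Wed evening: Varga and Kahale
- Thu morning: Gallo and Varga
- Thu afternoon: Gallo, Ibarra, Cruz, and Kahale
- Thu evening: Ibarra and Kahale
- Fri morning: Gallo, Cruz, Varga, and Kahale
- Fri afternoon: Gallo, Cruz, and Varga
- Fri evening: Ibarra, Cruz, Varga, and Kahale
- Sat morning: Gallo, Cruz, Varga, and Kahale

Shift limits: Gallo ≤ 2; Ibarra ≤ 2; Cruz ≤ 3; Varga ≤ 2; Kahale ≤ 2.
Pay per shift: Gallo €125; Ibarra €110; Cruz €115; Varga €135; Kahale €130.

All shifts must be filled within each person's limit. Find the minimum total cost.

Picking the cheapest available assistant for each shift independently would cost €1170, but that ignores the shift limits.
An optimal schedule: Wed evening→Kahale, Thu morning→Gallo, Thu afternoon→Ibarra, Thu evening→Ibarra, Fri morning→Cruz, Fri afternoon→Cruz+Gallo, Fri evening→Kahale+Varga, Sat morning→Cruz.
Total: 130 + 125 + 110 + 110 + 115 + 115 + 125 + 130 + 135 + 115 = €1210.

€1210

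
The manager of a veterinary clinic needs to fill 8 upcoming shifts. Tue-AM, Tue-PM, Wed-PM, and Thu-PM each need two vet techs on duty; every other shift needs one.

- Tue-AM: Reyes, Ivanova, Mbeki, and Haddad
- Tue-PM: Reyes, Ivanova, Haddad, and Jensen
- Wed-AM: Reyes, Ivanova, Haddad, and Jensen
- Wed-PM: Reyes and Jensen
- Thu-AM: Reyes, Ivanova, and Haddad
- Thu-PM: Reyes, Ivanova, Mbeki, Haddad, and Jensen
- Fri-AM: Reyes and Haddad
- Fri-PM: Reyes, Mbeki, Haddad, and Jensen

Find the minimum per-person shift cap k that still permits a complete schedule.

3

With 5 vet techs and 12 worker-slots to fill, someone must work at least ⌈12/5⌉ = 3 shifts, so k ≥ 3.
k = 3 works: Tue-AM→Ivanova+Mbeki, Tue-PM→Ivanova+Haddad, Wed-AM→Ivanova, Wed-PM→Reyes+Jensen, Thu-AM→Reyes, Thu-PM→Mbeki+Haddad, Fri-AM→Reyes, Fri-PM→Mbeki.
Loads: Reyes 3, Ivanova 3, Mbeki 3, Haddad 2, Jensen 1 — all ≤ 3.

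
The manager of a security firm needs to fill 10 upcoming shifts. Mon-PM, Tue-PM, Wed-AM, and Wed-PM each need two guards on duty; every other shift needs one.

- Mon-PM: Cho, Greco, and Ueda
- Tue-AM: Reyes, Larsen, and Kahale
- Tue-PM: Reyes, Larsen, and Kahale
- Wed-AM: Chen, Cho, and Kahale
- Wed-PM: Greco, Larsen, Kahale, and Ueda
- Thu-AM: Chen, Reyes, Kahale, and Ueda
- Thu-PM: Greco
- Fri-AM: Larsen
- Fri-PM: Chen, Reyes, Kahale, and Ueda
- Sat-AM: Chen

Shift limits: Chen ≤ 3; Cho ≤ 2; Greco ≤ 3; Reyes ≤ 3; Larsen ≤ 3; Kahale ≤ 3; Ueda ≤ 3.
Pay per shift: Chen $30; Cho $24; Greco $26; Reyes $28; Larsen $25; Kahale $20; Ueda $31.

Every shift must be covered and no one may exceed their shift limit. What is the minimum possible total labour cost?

$347

Thu-PM can only be covered by Greco, so that assignment is forced.
Fri-AM can only be covered by Larsen, so that assignment is forced.
Sat-AM can only be covered by Chen, so that assignment is forced.
Picking the cheapest available guard for each shift independently would cost $325, but that ignores the shift limits.
An optimal schedule: Mon-PM→Cho+Greco, Tue-AM→Kahale, Tue-PM→Kahale+Larsen, Wed-AM→Kahale+Cho, Wed-PM→Larsen+Greco, Thu-AM→Reyes, Thu-PM→Greco, Fri-AM→Larsen, Fri-PM→Reyes, Sat-AM→Chen.
Total: 24 + 26 + 20 + 20 + 25 + 20 + 24 + 25 + 26 + 28 + 26 + 25 + 28 + 30 = $347.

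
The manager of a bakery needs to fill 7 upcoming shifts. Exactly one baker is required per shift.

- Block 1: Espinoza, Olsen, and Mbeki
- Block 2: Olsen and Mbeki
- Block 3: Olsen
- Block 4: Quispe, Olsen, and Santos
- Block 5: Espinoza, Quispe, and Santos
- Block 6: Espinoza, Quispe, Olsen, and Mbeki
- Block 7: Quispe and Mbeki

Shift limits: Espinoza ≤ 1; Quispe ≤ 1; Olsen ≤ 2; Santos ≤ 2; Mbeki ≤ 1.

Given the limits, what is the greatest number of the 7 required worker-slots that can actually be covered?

7

Total capacity across all bakers is 1+1+2+2+1 = 7, and 7 slots are needed, so at most 7 can be filled.
An assignment achieving 7: Block 1→Espinoza, Block 2→Olsen, Block 3→Olsen, Block 4→Santos, Block 5→Santos, Block 6→Mbeki, Block 7→Quispe.
Loads: Espinoza 1/1, Quispe 1/1, Olsen 2/2, Santos 2/2, Mbeki 1/1.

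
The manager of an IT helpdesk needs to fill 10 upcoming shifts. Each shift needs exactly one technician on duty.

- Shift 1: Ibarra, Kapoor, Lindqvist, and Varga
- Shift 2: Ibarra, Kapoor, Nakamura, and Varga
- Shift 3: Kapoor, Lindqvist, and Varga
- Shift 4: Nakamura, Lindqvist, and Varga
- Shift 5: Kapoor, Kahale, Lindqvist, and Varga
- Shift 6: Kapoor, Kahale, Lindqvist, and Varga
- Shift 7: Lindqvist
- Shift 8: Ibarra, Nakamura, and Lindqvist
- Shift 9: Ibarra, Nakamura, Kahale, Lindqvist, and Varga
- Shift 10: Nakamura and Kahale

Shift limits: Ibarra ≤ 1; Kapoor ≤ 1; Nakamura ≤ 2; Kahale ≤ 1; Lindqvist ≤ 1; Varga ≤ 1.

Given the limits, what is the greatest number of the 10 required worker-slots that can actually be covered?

7

Total capacity across all technicians is 1+1+2+1+1+1 = 7, and 10 slots are needed, so at most 7 can be filled.
An assignment achieving 7: Shift 1→Varga, Shift 3→Kapoor, Shift 4→Nakamura, Shift 5→Kahale, Shift 7→Lindqvist, Shift 8→Ibarra, Shift 10→Nakamura.
Loads: Ibarra 1/1, Kapoor 1/1, Nakamura 2/2, Kahale 1/1, Lindqvist 1/1, Varga 1/1.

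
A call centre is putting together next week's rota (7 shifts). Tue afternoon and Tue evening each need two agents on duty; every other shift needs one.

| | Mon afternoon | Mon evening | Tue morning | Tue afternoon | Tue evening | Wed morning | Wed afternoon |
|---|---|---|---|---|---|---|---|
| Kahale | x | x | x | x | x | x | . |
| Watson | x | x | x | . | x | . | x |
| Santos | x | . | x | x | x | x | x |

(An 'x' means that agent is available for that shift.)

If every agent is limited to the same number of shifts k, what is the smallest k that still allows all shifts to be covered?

3

With 3 agents and 9 worker-slots to fill, someone must work at least ⌈9/3⌉ = 3 shifts, so k ≥ 3.
k = 3 works: Mon afternoon→Watson, Mon evening→Kahale, Tue morning→Santos, Tue afternoon→Kahale+Santos, Tue evening→Watson+Santos, Wed morning→Kahale, Wed afternoon→Watson.
Loads: Kahale 3, Watson 3, Santos 3 — all ≤ 3.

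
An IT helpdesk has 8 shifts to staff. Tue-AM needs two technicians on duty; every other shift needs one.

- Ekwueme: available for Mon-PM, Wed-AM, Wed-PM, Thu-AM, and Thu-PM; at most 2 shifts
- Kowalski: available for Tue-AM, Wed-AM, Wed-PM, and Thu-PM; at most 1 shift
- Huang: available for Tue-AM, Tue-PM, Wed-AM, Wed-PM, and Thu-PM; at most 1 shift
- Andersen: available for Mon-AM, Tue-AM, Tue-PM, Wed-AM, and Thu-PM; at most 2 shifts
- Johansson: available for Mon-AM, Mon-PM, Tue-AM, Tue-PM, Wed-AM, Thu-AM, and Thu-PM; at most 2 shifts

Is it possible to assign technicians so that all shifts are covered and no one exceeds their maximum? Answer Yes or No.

No

Total capacity is 2+1+1+2+2 = 8 but 9 worker-slots are needed — infeasible.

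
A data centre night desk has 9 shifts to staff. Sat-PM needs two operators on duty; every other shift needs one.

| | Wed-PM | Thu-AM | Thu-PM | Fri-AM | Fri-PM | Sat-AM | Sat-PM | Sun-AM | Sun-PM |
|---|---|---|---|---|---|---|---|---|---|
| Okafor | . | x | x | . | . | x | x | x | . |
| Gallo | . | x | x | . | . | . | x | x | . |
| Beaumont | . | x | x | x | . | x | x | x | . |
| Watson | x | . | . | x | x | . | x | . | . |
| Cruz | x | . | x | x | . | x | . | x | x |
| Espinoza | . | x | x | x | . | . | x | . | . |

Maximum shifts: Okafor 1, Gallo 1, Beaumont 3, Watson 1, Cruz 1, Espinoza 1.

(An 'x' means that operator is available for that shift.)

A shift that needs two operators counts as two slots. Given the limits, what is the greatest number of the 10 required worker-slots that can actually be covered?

8

Total capacity across all operators is 1+1+3+1+1+1 = 8, and 10 slots are needed, so at most 8 can be filled.
An assignment achieving 8: Thu-AM→Gallo, Thu-PM→Beaumont, Fri-AM→Beaumont, Fri-PM→Watson, Sat-AM→Okafor, Sat-PM→Espinoza, Sun-AM→Beaumont, Sun-PM→Cruz.
Loads: Okafor 1/1, Gallo 1/1, Beaumont 3/3, Watson 1/1, Cruz 1/1, Espinoza 1/1.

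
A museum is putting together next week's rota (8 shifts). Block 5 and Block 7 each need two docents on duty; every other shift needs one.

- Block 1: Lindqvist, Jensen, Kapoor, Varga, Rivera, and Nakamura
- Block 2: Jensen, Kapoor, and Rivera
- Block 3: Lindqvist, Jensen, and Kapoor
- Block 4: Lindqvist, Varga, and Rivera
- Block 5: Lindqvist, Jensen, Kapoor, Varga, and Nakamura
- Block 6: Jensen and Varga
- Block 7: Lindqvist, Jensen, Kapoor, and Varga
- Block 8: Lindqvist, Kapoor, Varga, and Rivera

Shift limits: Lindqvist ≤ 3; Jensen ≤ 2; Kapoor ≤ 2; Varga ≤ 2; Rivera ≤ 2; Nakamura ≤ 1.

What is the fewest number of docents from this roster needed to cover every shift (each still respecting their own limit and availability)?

5

10 slots to fill and no one can take more than 3, so at least ⌈10/3⌉ = 4 docents are needed.
Any 4 docents together have capacity at most 3+2+2+2 = 9 < 10 slots, so 4 can never suffice.
Lindqvist, Jensen, Kapoor, Varga, and Rivera alone can cover everything: Block 1→Rivera, Block 2→Jensen, Block 3→Lindqvist, Block 4→Lindqvist, Block 5→Kapoor+Varga, Block 6→Jensen, Block 7→Kapoor+Varga, Block 8→Lindqvist.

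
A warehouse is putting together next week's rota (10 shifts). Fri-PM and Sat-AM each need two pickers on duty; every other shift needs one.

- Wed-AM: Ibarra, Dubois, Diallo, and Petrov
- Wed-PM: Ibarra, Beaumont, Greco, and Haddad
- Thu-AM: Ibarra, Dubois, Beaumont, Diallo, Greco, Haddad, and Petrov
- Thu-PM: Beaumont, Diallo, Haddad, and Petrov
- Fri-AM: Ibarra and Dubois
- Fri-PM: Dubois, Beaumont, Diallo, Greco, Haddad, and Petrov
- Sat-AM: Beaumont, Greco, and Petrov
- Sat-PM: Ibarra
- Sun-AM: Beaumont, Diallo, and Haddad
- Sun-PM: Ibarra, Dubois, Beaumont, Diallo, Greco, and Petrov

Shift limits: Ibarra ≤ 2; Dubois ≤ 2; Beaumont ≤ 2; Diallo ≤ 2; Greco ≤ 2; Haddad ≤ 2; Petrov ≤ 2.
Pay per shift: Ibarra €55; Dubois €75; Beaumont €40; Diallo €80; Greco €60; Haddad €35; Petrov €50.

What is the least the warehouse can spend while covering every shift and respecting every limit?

Sat-PM can only be covered by Ibarra, so that assignment is forced.
Picking the cheapest available picker for each shift independently would cost €505, but that ignores the shift limits.
An optimal schedule: Wed-AM→Petrov, Wed-PM→Haddad, Thu-AM→Dubois, Thu-PM→Beaumont, Fri-AM→Ibarra, Fri-PM→Greco+Dubois, Sat-AM→Beaumont+Petrov, Sat-PM→Ibarra, Sun-AM→Haddad, Sun-PM→Greco.
Total: 50 + 35 + 75 + 40 + 55 + 60 + 75 + 40 + 50 + 55 + 35 + 60 = €630.

€630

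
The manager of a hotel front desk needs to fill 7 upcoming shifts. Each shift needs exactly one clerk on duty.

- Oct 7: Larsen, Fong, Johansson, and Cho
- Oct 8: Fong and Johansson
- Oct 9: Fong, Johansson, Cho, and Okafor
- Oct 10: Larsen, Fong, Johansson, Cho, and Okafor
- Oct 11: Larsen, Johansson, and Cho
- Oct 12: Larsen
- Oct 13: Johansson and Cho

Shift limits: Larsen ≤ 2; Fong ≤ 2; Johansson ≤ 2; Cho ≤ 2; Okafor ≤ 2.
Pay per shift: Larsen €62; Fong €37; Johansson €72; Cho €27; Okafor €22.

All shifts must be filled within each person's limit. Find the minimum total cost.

Oct 12 can only be covered by Larsen, so that assignment is forced.
Picking the cheapest available clerk for each shift independently would cost €224, but that ignores the shift limits.
An optimal schedule: Oct 7→Fong, Oct 8→Fong, Oct 9→Okafor, Oct 10→Okafor, Oct 11→Cho, Oct 12→Larsen, Oct 13→Cho.
Total: 37 + 37 + 22 + 22 + 27 + 62 + 27 = €234.

€234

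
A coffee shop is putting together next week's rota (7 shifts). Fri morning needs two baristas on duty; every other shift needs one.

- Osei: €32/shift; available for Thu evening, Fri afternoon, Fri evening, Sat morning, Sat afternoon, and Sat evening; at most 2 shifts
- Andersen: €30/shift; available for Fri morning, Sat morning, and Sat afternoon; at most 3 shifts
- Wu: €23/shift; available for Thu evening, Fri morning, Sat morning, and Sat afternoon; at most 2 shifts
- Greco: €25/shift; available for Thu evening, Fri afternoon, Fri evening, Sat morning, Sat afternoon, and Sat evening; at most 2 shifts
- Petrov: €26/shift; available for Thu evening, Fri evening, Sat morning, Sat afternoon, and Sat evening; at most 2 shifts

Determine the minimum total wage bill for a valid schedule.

€208

Fri morning can only be covered by Andersen and Wu, so that assignment is forced.
Picking the cheapest available barista for each shift independently would cost €197, but that ignores the shift limits.
An optimal schedule: Thu evening→Wu, Fri morning→Wu+Andersen, Fri afternoon→Greco, Fri evening→Greco, Sat morning→Petrov, Sat afternoon→Andersen, Sat evening→Petrov.
Total: 23 + 23 + 30 + 25 + 25 + 26 + 30 + 26 = €208.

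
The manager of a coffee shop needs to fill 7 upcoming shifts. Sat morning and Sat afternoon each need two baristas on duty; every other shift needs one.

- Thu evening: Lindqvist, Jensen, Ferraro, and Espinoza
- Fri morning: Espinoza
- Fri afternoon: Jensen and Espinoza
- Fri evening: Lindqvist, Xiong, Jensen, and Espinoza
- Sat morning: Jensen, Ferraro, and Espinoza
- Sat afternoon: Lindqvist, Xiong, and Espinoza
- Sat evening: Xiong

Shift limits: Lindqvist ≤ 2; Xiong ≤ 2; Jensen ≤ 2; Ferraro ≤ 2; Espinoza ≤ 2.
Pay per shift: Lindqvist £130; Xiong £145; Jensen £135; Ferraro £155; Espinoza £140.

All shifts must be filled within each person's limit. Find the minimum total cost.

Fri morning can only be covered by Espinoza, so that assignment is forced.
Sat evening can only be covered by Xiong, so that assignment is forced.
Picking the cheapest available barista for each shift independently would cost £1225, but that ignores the shift limits.
An optimal schedule: Thu evening→Lindqvist, Fri morning→Espinoza, Fri afternoon→Jensen, Fri evening→Espinoza, Sat morning→Jensen+Ferraro, Sat afternoon→Lindqvist+Xiong, Sat evening→Xiong.
Total: 130 + 140 + 135 + 140 + 135 + 155 + 130 + 145 + 145 = £1255.

£1255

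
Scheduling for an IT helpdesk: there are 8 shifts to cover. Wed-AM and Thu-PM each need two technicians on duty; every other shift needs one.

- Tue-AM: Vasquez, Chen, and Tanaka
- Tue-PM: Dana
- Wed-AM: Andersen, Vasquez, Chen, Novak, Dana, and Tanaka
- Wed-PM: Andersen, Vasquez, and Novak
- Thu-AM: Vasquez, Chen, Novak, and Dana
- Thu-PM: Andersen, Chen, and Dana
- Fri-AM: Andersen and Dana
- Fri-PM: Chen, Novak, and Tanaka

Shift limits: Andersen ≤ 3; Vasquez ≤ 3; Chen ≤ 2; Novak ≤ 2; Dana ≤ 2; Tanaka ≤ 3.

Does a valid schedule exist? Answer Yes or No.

Tue-PM can only be covered by Dana, so that assignment is forced.
One valid schedule: Tue-AM→Vasquez, Tue-PM→Dana, Wed-AM→Vasquez+Novak, Wed-PM→Andersen, Thu-AM→Vasquez, Thu-PM→Andersen+Chen, Fri-AM→Andersen, Fri-PM→Chen.
Loads: Andersen 3/3, Vasquez 3/3, Chen 2/2, Novak 1/2, Dana 1/2, Tanaka 0/3 — all within limits.

Yes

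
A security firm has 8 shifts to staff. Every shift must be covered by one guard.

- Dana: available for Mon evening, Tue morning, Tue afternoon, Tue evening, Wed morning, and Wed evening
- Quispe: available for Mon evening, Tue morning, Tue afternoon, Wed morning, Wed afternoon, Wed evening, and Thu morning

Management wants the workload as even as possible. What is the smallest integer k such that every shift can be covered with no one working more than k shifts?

4

With 2 guards and 8 worker-slots to fill, someone must work at least ⌈8/2⌉ = 4 shifts, so k ≥ 4.
k = 4 works: Mon evening→Dana, Tue morning→Dana, Tue afternoon→Dana, Tue evening→Dana, Wed morning→Quispe, Wed afternoon→Quispe, Wed evening→Quispe, Thu morning→Quispe.
Loads: Dana 4, Quispe 4 — all ≤ 4.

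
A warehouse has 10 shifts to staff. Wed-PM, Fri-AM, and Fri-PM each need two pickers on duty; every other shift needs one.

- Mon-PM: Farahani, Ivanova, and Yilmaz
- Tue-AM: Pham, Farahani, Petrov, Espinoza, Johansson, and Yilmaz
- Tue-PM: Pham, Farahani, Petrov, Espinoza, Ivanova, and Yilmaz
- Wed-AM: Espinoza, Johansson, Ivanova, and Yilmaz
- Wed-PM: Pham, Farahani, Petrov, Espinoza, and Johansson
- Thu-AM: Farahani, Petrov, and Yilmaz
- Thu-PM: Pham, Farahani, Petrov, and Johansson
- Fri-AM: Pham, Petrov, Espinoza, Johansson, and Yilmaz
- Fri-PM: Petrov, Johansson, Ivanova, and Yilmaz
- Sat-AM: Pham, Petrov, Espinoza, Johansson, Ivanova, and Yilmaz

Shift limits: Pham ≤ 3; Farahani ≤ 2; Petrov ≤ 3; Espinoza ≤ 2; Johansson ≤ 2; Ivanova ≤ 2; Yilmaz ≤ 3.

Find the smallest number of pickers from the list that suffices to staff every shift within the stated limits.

5

13 slots to fill and no one can take more than 3, so at least ⌈13/3⌉ = 5 pickers are needed.
Pham, Farahani, Petrov, Espinoza, and Yilmaz alone can cover everything: Mon-PM→Farahani, Tue-AM→Pham, Tue-PM→Yilmaz, Wed-AM→Espinoza, Wed-PM→Petrov+Espinoza, Thu-AM→Farahani, Thu-PM→Pham, Fri-AM→Petrov+Yilmaz, Fri-PM→Petrov+Yilmaz, Sat-AM→Pham.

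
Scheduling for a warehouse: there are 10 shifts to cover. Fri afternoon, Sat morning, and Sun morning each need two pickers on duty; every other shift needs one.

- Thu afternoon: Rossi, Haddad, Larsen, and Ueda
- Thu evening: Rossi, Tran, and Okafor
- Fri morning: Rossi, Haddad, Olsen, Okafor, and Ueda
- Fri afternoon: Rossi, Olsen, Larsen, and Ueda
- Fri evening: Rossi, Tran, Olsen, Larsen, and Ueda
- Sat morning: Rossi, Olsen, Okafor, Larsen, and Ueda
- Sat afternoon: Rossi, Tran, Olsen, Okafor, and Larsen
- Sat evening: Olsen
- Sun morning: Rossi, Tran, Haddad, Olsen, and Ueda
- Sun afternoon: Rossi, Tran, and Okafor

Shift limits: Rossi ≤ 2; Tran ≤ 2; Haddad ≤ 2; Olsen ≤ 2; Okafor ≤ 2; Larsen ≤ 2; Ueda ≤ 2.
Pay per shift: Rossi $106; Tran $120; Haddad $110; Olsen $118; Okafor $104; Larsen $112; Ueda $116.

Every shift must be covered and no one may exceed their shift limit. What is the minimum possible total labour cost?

Sat evening can only be covered by Olsen, so that assignment is forced.
Picking the cheapest available picker for each shift independently would cost $1390, but that ignores the shift limits.
An optimal schedule: Thu afternoon→Rossi, Thu evening→Okafor, Fri morning→Haddad, Fri afternoon→Larsen+Ueda, Fri evening→Rossi, Sat morning→Ueda+Olsen, Sat afternoon→Larsen, Sat evening→Olsen, Sun morning→Haddad+Tran, Sun afternoon→Okafor.
Total: 106 + 104 + 110 + 112 + 116 + 106 + 116 + 118 + 112 + 118 + 110 + 120 + 104 = $1452.

$1452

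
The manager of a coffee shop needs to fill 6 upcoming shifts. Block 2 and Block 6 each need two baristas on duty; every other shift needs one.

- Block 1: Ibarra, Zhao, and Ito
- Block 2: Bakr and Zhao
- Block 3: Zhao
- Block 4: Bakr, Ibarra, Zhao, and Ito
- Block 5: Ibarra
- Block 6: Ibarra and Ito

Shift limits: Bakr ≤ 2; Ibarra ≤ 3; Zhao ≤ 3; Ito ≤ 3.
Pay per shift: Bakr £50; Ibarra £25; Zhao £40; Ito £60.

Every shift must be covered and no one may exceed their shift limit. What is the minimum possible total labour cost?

Block 2 can only be covered by Bakr and Zhao, so that assignment is forced.
Block 3 can only be covered by Zhao, so that assignment is forced.
Block 5 can only be covered by Ibarra, so that assignment is forced.
Picking the cheapest available barista for each shift independently would cost £290, but that ignores the shift limits.
An optimal schedule: Block 1→Ibarra, Block 2→Zhao+Bakr, Block 3→Zhao, Block 4→Zhao, Block 5→Ibarra, Block 6→Ibarra+Ito.
Total: 25 + 40 + 50 + 40 + 40 + 25 + 25 + 60 = £305.

£305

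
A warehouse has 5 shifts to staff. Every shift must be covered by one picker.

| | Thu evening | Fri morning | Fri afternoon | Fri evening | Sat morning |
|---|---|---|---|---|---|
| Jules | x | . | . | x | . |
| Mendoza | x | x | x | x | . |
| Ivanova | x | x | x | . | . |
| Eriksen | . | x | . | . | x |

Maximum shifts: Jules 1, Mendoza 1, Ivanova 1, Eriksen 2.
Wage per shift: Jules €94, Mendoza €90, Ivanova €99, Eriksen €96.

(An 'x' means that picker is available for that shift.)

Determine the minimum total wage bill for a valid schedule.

€475

Sat morning can only be covered by Eriksen, so that assignment is forced.
Picking the cheapest available picker for each shift independently would cost €456, but that ignores the shift limits.
An optimal schedule: Thu evening→Ivanova, Fri morning→Eriksen, Fri afternoon→Mendoza, Fri evening→Jules, Sat morning→Eriksen.
Total: 99 + 96 + 90 + 94 + 96 = €475.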